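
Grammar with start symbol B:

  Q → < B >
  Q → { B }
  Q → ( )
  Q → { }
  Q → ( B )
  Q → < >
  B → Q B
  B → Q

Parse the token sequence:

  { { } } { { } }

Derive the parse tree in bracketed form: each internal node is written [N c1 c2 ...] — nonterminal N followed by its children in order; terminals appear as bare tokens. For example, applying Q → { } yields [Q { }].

B
Q B
{ B } B
{ Q } B
{ { } } B
{ { } } Q
{ { } } { B }
{ { } } { Q }
{ { } } { { } }

[B [Q { [B [Q { }]] }] [B [Q { [B [Q { }]] }]]]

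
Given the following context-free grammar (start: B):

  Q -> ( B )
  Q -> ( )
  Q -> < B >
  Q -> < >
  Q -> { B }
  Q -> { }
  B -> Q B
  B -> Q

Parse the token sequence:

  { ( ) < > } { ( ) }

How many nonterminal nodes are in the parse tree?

10

[B [Q { [B [Q ( )] [B [Q < >]]] }] [B [Q { [B [Q ( )]] }]]]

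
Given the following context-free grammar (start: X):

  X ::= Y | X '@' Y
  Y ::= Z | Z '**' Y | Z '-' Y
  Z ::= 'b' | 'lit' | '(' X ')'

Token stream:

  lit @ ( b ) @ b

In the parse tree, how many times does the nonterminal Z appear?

4

[X [X [X [Y [Z lit]]] @ [Y [Z ( [X [Y [Z b]]] )]]] @ [Y [Z b]]]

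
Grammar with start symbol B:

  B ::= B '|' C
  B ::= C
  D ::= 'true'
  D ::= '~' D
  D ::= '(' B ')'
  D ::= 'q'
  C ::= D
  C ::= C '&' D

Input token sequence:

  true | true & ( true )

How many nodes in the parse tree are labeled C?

4

[B [B [C [D true]]] | [C [C [D true]] & [D ( [B [C [D true]]] )]]]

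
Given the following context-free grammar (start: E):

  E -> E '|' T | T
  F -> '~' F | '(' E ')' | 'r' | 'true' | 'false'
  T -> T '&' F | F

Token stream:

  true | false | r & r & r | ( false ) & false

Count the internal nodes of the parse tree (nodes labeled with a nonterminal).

[E [E [E [E [T [F true]]] | [T [F false]]] | [T [T [T [F r]] & [F r]] & [F r]]] | [T [T [F ( [E [T [F false]]] )]] & [F false]]]

21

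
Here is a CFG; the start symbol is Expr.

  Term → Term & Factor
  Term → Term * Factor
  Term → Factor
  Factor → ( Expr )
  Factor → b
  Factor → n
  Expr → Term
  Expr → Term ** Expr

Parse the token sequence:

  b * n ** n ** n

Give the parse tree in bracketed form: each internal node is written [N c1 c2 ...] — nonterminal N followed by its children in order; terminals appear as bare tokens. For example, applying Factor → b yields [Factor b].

[Expr [Term [Term [Factor b]] * [Factor n]] ** [Expr [Term [Factor n]] ** [Expr [Term [Factor n]]]]]

Expr
Term ** Expr
Term * Factor ** Expr
Factor * Factor ** Expr
b * Factor ** Expr
b * n ** Expr
b * n ** Term ** Expr
b * n ** Factor ** Expr
b * n ** n ** Expr
b * n ** n ** Term
b * n ** n ** Factor
b * n ** n ** n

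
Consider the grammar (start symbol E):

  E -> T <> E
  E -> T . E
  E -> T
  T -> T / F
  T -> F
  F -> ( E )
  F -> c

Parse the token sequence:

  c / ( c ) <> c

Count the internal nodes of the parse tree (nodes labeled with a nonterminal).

11

[E [T [T [F c]] / [F ( [E [T [F c]]] )]] <> [E [T [F c]]]]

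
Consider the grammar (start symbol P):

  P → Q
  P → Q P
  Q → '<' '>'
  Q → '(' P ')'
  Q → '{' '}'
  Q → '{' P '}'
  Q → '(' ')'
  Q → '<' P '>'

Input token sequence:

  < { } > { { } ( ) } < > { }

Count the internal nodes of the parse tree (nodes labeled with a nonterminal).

14

[P [Q < [P [Q { }]] >] [P [Q { [P [Q { }] [P [Q ( )]]] }] [P [Q < >] [P [Q { }]]]]]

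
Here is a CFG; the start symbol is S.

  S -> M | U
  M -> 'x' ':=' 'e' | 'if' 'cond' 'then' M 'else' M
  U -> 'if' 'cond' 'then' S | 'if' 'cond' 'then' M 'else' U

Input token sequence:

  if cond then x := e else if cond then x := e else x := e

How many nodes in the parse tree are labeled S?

[S [M if cond then [M x := e] else [M if cond then [M x := e] else [M x := e]]]]

1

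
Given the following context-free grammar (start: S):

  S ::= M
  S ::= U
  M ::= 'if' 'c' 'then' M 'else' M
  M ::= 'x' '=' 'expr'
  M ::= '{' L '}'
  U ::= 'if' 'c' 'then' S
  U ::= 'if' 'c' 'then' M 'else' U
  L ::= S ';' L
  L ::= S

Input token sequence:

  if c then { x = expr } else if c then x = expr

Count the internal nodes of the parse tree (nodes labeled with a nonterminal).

[S [U if c then [M { [L [S [M x = expr]]] }] else [U if c then [S [M x = expr]]]]]

9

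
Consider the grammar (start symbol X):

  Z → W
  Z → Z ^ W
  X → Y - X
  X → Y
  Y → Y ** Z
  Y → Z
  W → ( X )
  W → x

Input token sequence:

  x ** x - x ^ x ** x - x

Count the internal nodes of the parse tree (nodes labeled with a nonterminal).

20

[X [Y [Y [Z [W x]]] ** [Z [W x]]] - [X [Y [Y [Z [Z [W x]] ^ [W x]]] ** [Z [W x]]] - [X [Y [Z [W x]]]]]]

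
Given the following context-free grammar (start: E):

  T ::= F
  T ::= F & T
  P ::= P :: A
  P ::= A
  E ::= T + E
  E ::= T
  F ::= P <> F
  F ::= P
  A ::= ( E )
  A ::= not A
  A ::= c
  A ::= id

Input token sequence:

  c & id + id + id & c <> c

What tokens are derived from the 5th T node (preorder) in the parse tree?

[E [T [F [P [A c]]] & [T [F [P [A id]]]]] + [E [T [F [P [A id]]]] + [E [T [F [P [A id]]] & [T [F [P [A c]] <> [F [P [A c]]]]]]]]]

c <> c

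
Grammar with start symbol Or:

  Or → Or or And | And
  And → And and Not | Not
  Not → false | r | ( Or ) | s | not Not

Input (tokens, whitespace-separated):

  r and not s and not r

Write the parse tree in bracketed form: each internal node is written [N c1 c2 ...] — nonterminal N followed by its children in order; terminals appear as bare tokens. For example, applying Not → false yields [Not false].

Or
And
And and Not
And and Not and Not
Not and Not and Not
r and Not and Not
r and not Not and Not
r and not s and Not
r and not s and not Not
r and not s and not r

[Or [And [And [And [Not r]] and [Not not [Not s]]] and [Not not [Not r]]]]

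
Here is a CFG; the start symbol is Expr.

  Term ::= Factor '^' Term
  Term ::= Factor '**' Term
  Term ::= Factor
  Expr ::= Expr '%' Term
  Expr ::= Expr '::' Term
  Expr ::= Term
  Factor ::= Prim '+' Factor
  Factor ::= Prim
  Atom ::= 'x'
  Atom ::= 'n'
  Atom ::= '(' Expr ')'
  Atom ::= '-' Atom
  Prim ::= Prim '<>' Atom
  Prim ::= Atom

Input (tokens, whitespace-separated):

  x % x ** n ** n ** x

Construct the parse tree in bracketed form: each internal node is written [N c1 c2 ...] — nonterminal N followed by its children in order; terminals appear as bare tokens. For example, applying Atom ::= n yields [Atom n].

Expr
Expr % Term
Term % Term
Factor % Term
Prim % Term
Atom % Term
x % Term
x % Factor ** Term
x % Prim ** Term
x % Atom ** Term
x % x ** Term
x % x ** Factor ** Term
x % x ** Prim ** Term
x % x ** Atom ** Term
x % x ** n ** Term
x % x ** n ** Factor ** Term
x % x ** n ** Prim ** Term
x % x ** n ** Atom ** Term
x % x ** n ** n ** Term
x % x ** n ** n ** Factor
x % x ** n ** n ** Prim
x % x ** n ** n ** Atom
x % x ** n ** n ** x

[Expr [Expr [Term [Factor [Prim [Atom x]]]]] % [Term [Factor [Prim [Atom x]]] ** [Term [Factor [Prim [Atom n]]] ** [Term [Factor [Prim [Atom n]]] ** [Term [Factor [Prim [Atom x]]]]]]]]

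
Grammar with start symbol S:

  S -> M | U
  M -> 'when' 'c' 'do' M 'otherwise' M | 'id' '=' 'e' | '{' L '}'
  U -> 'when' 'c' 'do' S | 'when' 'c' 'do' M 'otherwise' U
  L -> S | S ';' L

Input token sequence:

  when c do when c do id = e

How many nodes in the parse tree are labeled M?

1

[S [U when c do [S [U when c do [S [M id = e]]]]]]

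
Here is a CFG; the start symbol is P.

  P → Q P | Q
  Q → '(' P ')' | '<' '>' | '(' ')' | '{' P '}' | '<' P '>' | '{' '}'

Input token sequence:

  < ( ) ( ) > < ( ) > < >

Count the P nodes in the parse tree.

[P [Q < [P [Q ( )] [P [Q ( )]]] >] [P [Q < [P [Q ( )]] >] [P [Q < >]]]]

6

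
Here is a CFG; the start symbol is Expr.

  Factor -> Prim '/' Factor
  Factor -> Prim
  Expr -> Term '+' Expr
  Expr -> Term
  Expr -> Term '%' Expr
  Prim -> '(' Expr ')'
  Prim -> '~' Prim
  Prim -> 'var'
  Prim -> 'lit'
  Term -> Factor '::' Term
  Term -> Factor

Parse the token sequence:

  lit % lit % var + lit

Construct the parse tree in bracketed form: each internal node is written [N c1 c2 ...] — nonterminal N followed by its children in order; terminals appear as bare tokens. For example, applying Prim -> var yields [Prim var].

Expr
Term % Expr
Factor % Expr
Prim % Expr
lit % Expr
lit % Term % Expr
lit % Factor % Expr
lit % Prim % Expr
lit % lit % Expr
lit % lit % Term + Expr
lit % lit % Factor + Expr
lit % lit % Prim + Expr
lit % lit % var + Expr
lit % lit % var + Term
lit % lit % var + Factor
lit % lit % var + Prim
lit % lit % var + lit

[Expr [Term [Factor [Prim lit]]] % [Expr [Term [Factor [Prim lit]]] % [Expr [Term [Factor [Prim var]]] + [Expr [Term [Factor [Prim lit]]]]]]]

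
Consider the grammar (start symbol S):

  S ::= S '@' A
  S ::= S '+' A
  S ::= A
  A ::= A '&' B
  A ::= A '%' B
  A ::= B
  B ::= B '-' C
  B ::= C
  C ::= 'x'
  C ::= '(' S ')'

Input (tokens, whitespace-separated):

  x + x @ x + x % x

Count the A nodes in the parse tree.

5

[S [S [S [S [A [B [C x]]]] + [A [B [C x]]]] @ [A [B [C x]]]] + [A [A [B [C x]]] % [B [C x]]]]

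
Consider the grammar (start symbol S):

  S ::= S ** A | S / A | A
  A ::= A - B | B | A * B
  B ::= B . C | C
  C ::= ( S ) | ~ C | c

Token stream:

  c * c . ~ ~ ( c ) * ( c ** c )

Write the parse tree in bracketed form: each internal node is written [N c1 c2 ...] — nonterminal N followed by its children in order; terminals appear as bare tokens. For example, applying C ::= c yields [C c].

[S [A [A [A [B [C c]]] * [B [B [C c]] . [C ~ [C ~ [C ( [S [A [B [C c]]]] )]]]]] * [B [C ( [S [S [A [B [C c]]]] ** [A [B [C c]]]] )]]]]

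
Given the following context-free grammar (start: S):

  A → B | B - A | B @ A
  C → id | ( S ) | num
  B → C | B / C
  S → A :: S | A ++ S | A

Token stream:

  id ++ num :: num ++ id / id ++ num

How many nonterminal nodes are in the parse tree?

[S [A [B [C id]]] ++ [S [A [B [C num]]] :: [S [A [B [C num]]] ++ [S [A [B [B [C id]] / [C id]]] ++ [S [A [B [C num]]]]]]]]

22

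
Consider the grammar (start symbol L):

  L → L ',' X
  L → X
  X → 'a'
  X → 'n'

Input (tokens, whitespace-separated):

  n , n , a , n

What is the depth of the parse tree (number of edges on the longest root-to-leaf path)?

5

[L [L [L [L [X n]] , [X n]] , [X a]] , [X n]]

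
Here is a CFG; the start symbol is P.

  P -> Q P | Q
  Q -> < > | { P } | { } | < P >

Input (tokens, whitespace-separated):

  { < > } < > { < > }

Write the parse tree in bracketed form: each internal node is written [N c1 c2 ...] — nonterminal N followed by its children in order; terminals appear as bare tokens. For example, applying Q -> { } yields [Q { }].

[P [Q { [P [Q < >]] }] [P [Q < >] [P [Q { [P [Q < >]] }]]]]

P
Q P
{ P } P
{ Q } P
{ < > } P
{ < > } Q P
{ < > } < > P
{ < > } < > Q
{ < > } < > { P }
{ < > } < > { Q }
{ < > } < > { < > }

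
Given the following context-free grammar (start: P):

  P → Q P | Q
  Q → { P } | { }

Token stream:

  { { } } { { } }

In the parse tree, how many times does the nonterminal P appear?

[P [Q { [P [Q { }]] }] [P [Q { [P [Q { }]] }]]]

4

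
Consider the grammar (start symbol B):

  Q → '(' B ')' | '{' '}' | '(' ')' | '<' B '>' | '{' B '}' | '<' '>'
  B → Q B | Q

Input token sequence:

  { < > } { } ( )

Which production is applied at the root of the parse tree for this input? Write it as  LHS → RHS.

[B [Q { [B [Q < >]] }] [B [Q { }] [B [Q ( )]]]]

B → Q B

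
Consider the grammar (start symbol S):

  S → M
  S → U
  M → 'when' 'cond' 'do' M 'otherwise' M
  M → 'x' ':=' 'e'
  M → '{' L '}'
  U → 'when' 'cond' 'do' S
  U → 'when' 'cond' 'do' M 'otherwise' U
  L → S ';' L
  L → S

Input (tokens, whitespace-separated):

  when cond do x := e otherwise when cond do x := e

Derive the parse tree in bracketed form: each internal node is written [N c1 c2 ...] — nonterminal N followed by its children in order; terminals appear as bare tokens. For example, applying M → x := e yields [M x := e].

S
U
when cond do M otherwise U
when cond do x := e otherwise U
when cond do x := e otherwise when cond do S
when cond do x := e otherwise when cond do M
when cond do x := e otherwise when cond do x := e

[S [U when cond do [M x := e] otherwise [U when cond do [S [M x := e]]]]]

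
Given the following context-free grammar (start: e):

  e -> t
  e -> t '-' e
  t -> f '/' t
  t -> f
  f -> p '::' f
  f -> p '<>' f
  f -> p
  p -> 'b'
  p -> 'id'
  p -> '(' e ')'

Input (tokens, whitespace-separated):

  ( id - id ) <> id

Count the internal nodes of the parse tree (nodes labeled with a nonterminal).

[e [t [f [p ( [e [t [f [p id]]] - [e [t [f [p id]]]]] )] <> [f [p id]]]]]

14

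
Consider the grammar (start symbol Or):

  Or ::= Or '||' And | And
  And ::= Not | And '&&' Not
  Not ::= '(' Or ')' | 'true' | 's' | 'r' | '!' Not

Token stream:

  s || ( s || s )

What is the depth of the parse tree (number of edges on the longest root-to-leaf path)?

7

[Or [Or [And [Not s]]] || [And [Not ( [Or [Or [And [Not s]]] || [And [Not s]]] )]]]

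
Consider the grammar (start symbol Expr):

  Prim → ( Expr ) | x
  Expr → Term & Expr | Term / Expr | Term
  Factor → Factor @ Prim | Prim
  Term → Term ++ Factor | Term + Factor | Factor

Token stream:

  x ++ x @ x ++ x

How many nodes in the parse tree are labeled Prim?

4

[Expr [Term [Term [Term [Factor [Prim x]]] ++ [Factor [Factor [Prim x]] @ [Prim x]]] ++ [Factor [Prim x]]]]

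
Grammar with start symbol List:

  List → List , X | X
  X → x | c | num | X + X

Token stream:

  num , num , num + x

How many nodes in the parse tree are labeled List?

[List [List [List [X num]] , [X num]] , [X [X num] + [X x]]]

3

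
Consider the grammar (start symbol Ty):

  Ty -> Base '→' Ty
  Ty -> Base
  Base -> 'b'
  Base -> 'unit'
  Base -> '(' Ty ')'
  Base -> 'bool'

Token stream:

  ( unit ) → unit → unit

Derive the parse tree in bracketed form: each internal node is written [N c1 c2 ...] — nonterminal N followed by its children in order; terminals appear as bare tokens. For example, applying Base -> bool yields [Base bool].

Ty
Base → Ty
( Ty ) → Ty
( Base ) → Ty
( unit ) → Ty
( unit ) → Base → Ty
( unit ) → unit → Ty
( unit ) → unit → Base
( unit ) → unit → unit

[Ty [Base ( [Ty [Base unit]] )] → [Ty [Base unit] → [Ty [Base unit]]]]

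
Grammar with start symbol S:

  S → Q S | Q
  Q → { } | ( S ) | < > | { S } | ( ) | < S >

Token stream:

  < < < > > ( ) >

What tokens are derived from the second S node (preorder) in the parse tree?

[S [Q < [S [Q < [S [Q < >]] >] [S [Q ( )]]] >]]

< < > > ( )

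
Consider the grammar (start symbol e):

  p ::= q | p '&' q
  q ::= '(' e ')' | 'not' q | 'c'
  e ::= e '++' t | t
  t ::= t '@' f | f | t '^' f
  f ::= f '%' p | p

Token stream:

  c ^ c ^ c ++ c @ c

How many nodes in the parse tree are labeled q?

[e [e [t [t [t [f [p [q c]]]] ^ [f [p [q c]]]] ^ [f [p [q c]]]]] ++ [t [t [f [p [q c]]]] @ [f [p [q c]]]]]

5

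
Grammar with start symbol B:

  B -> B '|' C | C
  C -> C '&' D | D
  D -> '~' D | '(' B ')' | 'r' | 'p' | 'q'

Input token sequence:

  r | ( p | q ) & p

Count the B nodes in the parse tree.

[B [B [C [D r]]] | [C [C [D ( [B [B [C [D p]]] | [C [D q]]] )]] & [D p]]]

4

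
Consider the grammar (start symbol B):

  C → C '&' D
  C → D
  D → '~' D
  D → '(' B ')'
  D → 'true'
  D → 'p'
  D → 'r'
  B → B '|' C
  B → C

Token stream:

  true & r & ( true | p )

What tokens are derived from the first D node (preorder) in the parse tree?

[B [C [C [C [D true]] & [D r]] & [D ( [B [B [C [D true]]] | [C [D p]]] )]]]

true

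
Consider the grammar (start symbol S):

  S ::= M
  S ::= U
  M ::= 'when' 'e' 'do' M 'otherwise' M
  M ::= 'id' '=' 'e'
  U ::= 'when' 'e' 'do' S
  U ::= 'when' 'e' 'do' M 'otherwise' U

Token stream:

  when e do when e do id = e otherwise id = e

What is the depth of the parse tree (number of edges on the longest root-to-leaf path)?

[S [U when e do [S [M when e do [M id = e] otherwise [M id = e]]]]]

5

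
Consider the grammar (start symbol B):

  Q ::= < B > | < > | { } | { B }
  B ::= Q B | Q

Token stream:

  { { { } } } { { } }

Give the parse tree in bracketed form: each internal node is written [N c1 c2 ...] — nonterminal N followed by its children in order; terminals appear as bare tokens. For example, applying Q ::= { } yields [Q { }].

B
Q B
{ B } B
{ Q } B
{ { B } } B
{ { Q } } B
{ { { } } } B
{ { { } } } Q
{ { { } } } { B }
{ { { } } } { Q }
{ { { } } } { { } }

[B [Q { [B [Q { [B [Q { }]] }]] }] [B [Q { [B [Q { }]] }]]]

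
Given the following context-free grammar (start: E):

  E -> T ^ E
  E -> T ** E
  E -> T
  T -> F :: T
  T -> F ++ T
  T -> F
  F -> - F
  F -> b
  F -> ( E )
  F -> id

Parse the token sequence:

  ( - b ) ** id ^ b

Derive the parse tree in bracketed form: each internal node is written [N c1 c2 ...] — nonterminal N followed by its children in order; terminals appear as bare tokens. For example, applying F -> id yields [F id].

E
T ** E
F ** E
( E ) ** E
( T ) ** E
( F ) ** E
( - F ) ** E
( - b ) ** E
( - b ) ** T ^ E
( - b ) ** F ^ E
( - b ) ** id ^ E
( - b ) ** id ^ T
( - b ) ** id ^ F
( - b ) ** id ^ b

[E [T [F ( [E [T [F - [F b]]]] )]] ** [E [T [F id]] ^ [E [T [F b]]]]]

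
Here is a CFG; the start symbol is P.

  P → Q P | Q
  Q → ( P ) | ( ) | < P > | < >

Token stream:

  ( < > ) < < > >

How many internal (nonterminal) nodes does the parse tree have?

[P [Q ( [P [Q < >]] )] [P [Q < [P [Q < >]] >]]]

8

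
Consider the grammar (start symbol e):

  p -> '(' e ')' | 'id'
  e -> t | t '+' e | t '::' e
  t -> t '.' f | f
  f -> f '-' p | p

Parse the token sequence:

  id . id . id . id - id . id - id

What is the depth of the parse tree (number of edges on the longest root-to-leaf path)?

[e [t [t [t [t [t [f [p id]]] . [f [p id]]] . [f [p id]]] . [f [f [p id]] - [p id]]] . [f [f [p id]] - [p id]]]]

8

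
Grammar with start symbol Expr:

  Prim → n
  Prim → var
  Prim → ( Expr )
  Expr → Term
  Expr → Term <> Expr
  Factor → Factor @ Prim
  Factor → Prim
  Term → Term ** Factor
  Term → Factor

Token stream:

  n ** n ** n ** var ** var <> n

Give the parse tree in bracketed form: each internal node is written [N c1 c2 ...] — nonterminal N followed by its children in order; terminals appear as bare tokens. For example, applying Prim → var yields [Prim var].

[Expr [Term [Term [Term [Term [Term [Factor [Prim n]]] ** [Factor [Prim n]]] ** [Factor [Prim n]]] ** [Factor [Prim var]]] ** [Factor [Prim var]]] <> [Expr [Term [Factor [Prim n]]]]]

Expr
Term <> Expr
Term ** Factor <> Expr
Term ** Factor ** Factor <> Expr
Term ** Factor ** Factor ** Factor <> Expr
Term ** Factor ** Factor ** Factor ** Factor <> Expr
Factor ** Factor ** Factor ** Factor ** Factor <> Expr
Prim ** Factor ** Factor ** Factor ** Factor <> Expr
n ** Factor ** Factor ** Factor ** Factor <> Expr
n ** Prim ** Factor ** Factor ** Factor <> Expr
n ** n ** Factor ** Factor ** Factor <> Expr
n ** n ** Prim ** Factor ** Factor <> Expr
n ** n ** n ** Factor ** Factor <> Expr
n ** n ** n ** Prim ** Factor <> Expr
n ** n ** n ** var ** Factor <> Expr
n ** n ** n ** var ** Prim <> Expr
n ** n ** n ** var ** var <> Expr
n ** n ** n ** var ** var <> Term
n ** n ** n ** var ** var <> Factor
n ** n ** n ** var ** var <> Prim
n ** n ** n ** var ** var <> n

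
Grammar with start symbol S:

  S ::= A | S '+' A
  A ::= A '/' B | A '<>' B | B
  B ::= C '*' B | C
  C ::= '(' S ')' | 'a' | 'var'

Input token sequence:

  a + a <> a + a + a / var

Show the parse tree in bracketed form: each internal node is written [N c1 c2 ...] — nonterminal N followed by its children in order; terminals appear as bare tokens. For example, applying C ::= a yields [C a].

[S [S [S [S [A [B [C a]]]] + [A [A [B [C a]]] <> [B [C a]]]] + [A [B [C a]]]] + [A [A [B [C a]]] / [B [C var]]]]

S
S + A
S + A + A
S + A + A + A
A + A + A + A
B + A + A + A
C + A + A + A
a + A + A + A
a + A <> B + A + A
a + B <> B + A + A
a + C <> B + A + A
a + a <> B + A + A
a + a <> C + A + A
a + a <> a + A + A
a + a <> a + B + A
a + a <> a + C + A
a + a <> a + a + A
a + a <> a + a + A / B
a + a <> a + a + B / B
a + a <> a + a + C / B
a + a <> a + a + a / B
a + a <> a + a + a / C
a + a <> a + a + a / var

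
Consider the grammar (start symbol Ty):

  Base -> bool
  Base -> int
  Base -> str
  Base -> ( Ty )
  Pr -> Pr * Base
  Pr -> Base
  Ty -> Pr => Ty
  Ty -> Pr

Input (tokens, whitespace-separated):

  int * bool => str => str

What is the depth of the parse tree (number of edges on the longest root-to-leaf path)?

5

[Ty [Pr [Pr [Base int]] * [Base bool]] => [Ty [Pr [Base str]] => [Ty [Pr [Base str]]]]]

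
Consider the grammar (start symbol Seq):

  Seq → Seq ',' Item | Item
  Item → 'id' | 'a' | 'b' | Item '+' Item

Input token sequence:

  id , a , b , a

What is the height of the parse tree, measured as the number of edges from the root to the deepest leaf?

[Seq [Seq [Seq [Seq [Item id]] , [Item a]] , [Item b]] , [Item a]]

5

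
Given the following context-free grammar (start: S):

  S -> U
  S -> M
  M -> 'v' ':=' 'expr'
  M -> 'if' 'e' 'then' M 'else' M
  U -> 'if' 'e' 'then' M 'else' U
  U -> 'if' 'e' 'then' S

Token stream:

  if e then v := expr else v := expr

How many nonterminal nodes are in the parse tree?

[S [M if e then [M v := expr] else [M v := expr]]]

4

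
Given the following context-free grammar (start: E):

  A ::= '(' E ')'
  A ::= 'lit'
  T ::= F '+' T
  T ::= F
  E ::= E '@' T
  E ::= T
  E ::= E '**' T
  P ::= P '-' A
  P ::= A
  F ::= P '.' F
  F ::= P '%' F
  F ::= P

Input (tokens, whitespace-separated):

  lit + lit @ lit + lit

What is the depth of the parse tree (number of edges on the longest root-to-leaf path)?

7

[E [E [T [F [P [A lit]]] + [T [F [P [A lit]]]]]] @ [T [F [P [A lit]]] + [T [F [P [A lit]]]]]]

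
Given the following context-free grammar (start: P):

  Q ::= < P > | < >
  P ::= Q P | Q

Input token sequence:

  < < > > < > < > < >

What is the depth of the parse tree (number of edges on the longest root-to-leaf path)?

5

[P [Q < [P [Q < >]] >] [P [Q < >] [P [Q < >] [P [Q < >]]]]]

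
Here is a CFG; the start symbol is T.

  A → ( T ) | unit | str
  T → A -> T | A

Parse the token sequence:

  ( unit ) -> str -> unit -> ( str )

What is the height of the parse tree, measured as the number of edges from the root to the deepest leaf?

7

[T [A ( [T [A unit]] )] -> [T [A str] -> [T [A unit] -> [T [A ( [T [A str]] )]]]]]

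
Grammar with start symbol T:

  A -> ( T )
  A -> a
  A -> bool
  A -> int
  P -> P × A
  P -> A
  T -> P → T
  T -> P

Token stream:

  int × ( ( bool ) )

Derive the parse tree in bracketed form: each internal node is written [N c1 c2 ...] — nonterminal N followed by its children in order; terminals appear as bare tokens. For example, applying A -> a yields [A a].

T
P
P × A
A × A
int × A
int × ( T )
int × ( P )
int × ( A )
int × ( ( T ) )
int × ( ( P ) )
int × ( ( A ) )
int × ( ( bool ) )

[T [P [P [A int]] × [A ( [T [P [A ( [T [P [A bool]]] )]]] )]]]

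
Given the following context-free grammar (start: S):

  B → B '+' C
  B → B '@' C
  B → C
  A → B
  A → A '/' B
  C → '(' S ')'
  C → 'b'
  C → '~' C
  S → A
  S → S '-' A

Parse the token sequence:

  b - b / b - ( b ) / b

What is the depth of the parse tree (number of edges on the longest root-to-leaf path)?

[S [S [S [A [B [C b]]]] - [A [A [B [C b]]] / [B [C b]]]] - [A [A [B [C ( [S [A [B [C b]]]] )]]] / [B [C b]]]]

9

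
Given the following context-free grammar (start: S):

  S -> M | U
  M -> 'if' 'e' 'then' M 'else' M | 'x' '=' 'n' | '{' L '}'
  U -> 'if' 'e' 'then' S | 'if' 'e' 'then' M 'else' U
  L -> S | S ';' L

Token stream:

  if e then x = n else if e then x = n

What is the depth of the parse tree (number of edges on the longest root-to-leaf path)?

5

[S [U if e then [M x = n] else [U if e then [S [M x = n]]]]]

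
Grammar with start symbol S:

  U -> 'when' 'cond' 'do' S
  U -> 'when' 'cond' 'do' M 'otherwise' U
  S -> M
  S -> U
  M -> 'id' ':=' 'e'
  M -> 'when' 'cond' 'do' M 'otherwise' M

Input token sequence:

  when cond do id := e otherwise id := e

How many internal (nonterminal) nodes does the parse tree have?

[S [M when cond do [M id := e] otherwise [M id := e]]]

4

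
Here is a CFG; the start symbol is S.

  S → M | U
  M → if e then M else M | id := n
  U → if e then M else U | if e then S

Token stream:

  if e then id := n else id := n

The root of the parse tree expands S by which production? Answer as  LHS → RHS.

[S [M if e then [M id := n] else [M id := n]]]

S → M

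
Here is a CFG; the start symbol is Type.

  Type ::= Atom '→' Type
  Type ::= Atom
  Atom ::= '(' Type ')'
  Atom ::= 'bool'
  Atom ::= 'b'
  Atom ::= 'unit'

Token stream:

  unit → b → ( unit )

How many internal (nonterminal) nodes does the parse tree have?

[Type [Atom unit] → [Type [Atom b] → [Type [Atom ( [Type [Atom unit]] )]]]]

8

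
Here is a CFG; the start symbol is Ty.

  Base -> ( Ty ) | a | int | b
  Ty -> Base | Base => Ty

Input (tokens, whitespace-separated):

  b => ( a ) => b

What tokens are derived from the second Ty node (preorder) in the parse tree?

( a ) => b

[Ty [Base b] => [Ty [Base ( [Ty [Base a]] )] => [Ty [Base b]]]]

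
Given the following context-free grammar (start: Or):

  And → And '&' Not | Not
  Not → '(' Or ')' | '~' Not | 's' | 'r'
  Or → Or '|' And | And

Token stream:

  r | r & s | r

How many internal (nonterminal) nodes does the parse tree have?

11

[Or [Or [Or [And [Not r]]] | [And [And [Not r]] & [Not s]]] | [And [Not r]]]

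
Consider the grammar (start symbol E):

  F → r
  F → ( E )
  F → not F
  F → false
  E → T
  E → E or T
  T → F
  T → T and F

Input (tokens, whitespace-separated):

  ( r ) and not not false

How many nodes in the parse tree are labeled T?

[E [T [T [F ( [E [T [F r]]] )]] and [F not [F not [F false]]]]]

3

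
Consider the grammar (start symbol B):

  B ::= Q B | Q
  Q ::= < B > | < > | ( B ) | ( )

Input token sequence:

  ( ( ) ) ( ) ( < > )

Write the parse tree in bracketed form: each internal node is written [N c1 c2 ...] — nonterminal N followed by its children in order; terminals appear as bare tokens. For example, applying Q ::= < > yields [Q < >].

B
Q B
( B ) B
( Q ) B
( ( ) ) B
( ( ) ) Q B
( ( ) ) ( ) B
( ( ) ) ( ) Q
( ( ) ) ( ) ( B )
( ( ) ) ( ) ( Q )
( ( ) ) ( ) ( < > )

[B [Q ( [B [Q ( )]] )] [B [Q ( )] [B [Q ( [B [Q < >]] )]]]]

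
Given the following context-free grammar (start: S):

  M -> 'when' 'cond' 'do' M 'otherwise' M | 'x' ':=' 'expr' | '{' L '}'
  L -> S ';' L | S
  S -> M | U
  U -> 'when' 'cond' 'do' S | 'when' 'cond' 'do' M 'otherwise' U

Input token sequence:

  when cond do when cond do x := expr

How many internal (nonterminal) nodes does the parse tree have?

6

[S [U when cond do [S [U when cond do [S [M x := expr]]]]]]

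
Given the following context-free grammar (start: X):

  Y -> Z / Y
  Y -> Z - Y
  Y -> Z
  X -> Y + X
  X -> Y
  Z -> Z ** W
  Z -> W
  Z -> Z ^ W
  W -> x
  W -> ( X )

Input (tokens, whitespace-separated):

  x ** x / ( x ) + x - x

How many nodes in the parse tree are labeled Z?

[X [Y [Z [Z [W x]] ** [W x]] / [Y [Z [W ( [X [Y [Z [W x]]]] )]]]] + [X [Y [Z [W x]] - [Y [Z [W x]]]]]]

6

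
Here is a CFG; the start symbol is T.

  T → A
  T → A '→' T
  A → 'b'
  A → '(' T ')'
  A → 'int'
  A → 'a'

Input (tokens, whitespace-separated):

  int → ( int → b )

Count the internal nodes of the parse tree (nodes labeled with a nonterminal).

[T [A int] → [T [A ( [T [A int] → [T [A b]]] )]]]

8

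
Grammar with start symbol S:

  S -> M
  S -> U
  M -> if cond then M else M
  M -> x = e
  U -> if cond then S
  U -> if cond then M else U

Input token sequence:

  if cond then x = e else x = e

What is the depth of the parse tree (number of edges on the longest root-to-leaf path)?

[S [M if cond then [M x = e] else [M x = e]]]

3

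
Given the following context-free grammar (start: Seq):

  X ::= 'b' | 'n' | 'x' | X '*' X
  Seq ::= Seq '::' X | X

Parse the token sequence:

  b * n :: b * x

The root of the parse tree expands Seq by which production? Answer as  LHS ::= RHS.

Seq ::= Seq '::' X

[Seq [Seq [X [X b] * [X n]]] :: [X [X b] * [X x]]]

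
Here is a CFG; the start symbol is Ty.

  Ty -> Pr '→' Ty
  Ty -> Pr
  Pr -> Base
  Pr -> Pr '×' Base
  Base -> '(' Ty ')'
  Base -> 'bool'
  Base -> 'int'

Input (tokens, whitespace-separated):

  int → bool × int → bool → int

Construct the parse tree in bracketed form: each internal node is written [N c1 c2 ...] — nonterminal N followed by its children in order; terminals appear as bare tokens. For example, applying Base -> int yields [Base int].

[Ty [Pr [Base int]] → [Ty [Pr [Pr [Base bool]] × [Base int]] → [Ty [Pr [Base bool]] → [Ty [Pr [Base int]]]]]]

Ty
Pr → Ty
Base → Ty
int → Ty
int → Pr → Ty
int → Pr × Base → Ty
int → Base × Base → Ty
int → bool × Base → Ty
int → bool × int → Ty
int → bool × int → Pr → Ty
int → bool × int → Base → Ty
int → bool × int → bool → Ty
int → bool × int → bool → Pr
int → bool × int → bool → Base
int → bool × int → bool → int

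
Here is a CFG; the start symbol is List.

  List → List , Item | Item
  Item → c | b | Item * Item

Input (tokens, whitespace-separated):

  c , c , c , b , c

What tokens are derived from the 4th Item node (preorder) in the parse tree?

[List [List [List [List [List [Item c]] , [Item c]] , [Item c]] , [Item b]] , [Item c]]

b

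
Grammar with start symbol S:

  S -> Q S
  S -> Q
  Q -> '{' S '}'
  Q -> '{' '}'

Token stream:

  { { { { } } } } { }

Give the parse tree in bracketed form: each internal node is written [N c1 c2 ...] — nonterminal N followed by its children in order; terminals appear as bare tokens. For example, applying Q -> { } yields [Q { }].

[S [Q { [S [Q { [S [Q { [S [Q { }]] }]] }]] }] [S [Q { }]]]

S
Q S
{ S } S
{ Q } S
{ { S } } S
{ { Q } } S
{ { { S } } } S
{ { { Q } } } S
{ { { { } } } } S
{ { { { } } } } Q
{ { { { } } } } { }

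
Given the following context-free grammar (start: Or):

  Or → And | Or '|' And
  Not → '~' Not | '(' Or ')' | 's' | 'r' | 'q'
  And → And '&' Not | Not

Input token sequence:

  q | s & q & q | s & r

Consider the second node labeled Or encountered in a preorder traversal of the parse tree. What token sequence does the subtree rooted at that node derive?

[Or [Or [Or [And [Not q]]] | [And [And [And [Not s]] & [Not q]] & [Not q]]] | [And [And [Not s]] & [Not r]]]

q | s & q & q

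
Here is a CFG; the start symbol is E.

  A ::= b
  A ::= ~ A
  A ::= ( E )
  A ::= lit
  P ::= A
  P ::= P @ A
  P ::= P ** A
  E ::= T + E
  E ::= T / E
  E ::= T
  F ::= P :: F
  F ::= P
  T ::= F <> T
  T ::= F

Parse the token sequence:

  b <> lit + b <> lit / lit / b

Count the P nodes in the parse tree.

6

[E [T [F [P [A b]]] <> [T [F [P [A lit]]]]] + [E [T [F [P [A b]]] <> [T [F [P [A lit]]]]] / [E [T [F [P [A lit]]]] / [E [T [F [P [A b]]]]]]]]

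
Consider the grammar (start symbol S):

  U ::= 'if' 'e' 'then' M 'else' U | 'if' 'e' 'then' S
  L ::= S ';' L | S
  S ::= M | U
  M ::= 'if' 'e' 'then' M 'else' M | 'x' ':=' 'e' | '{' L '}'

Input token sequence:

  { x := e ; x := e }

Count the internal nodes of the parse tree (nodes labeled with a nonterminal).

8

[S [M { [L [S [M x := e]] ; [L [S [M x := e]]]] }]]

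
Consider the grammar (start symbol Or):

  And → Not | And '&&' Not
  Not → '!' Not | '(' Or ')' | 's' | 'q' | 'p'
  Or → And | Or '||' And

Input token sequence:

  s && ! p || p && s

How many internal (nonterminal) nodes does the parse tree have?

[Or [Or [And [And [Not s]] && [Not ! [Not p]]]] || [And [And [Not p]] && [Not s]]]

11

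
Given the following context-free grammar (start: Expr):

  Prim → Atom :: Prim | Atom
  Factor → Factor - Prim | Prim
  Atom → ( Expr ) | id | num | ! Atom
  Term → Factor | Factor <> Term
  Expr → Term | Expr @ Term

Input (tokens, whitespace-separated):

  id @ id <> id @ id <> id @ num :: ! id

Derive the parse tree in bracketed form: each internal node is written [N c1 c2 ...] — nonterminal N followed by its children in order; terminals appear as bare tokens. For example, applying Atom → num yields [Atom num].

[Expr [Expr [Expr [Expr [Term [Factor [Prim [Atom id]]]]] @ [Term [Factor [Prim [Atom id]]] <> [Term [Factor [Prim [Atom id]]]]]] @ [Term [Factor [Prim [Atom id]]] <> [Term [Factor [Prim [Atom id]]]]]] @ [Term [Factor [Prim [Atom num] :: [Prim [Atom ! [Atom id]]]]]]]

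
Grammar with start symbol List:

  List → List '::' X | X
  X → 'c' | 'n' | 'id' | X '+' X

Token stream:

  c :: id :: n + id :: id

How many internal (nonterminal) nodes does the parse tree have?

[List [List [List [List [X c]] :: [X id]] :: [X [X n] + [X id]]] :: [X id]]

10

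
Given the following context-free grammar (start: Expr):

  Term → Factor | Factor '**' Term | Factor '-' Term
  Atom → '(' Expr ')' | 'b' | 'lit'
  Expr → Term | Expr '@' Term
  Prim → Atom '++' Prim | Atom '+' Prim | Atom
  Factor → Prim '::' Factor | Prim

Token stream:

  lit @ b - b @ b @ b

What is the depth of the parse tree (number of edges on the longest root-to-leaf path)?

8

[Expr [Expr [Expr [Expr [Term [Factor [Prim [Atom lit]]]]] @ [Term [Factor [Prim [Atom b]]] - [Term [Factor [Prim [Atom b]]]]]] @ [Term [Factor [Prim [Atom b]]]]] @ [Term [Factor [Prim [Atom b]]]]]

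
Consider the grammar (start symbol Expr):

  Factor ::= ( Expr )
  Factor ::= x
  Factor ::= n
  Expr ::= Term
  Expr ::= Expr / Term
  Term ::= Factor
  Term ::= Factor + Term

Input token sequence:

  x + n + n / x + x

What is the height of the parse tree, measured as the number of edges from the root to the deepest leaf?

[Expr [Expr [Term [Factor x] + [Term [Factor n] + [Term [Factor n]]]]] / [Term [Factor x] + [Term [Factor x]]]]

6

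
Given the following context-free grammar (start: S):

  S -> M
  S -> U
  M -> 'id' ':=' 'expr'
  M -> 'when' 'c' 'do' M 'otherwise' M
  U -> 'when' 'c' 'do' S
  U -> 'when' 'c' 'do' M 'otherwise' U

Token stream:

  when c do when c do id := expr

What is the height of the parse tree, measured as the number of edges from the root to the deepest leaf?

6

[S [U when c do [S [U when c do [S [M id := expr]]]]]]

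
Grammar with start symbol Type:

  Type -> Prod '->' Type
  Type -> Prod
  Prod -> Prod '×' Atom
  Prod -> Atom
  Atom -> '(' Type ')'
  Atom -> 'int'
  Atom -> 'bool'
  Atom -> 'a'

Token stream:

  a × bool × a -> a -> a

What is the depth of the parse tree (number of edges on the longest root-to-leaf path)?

5

[Type [Prod [Prod [Prod [Atom a]] × [Atom bool]] × [Atom a]] -> [Type [Prod [Atom a]] -> [Type [Prod [Atom a]]]]]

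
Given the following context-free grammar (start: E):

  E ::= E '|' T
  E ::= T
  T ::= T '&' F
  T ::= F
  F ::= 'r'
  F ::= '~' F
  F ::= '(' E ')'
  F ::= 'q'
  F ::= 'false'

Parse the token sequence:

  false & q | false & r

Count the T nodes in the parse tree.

[E [E [T [T [F false]] & [F q]]] | [T [T [F false]] & [F r]]]

4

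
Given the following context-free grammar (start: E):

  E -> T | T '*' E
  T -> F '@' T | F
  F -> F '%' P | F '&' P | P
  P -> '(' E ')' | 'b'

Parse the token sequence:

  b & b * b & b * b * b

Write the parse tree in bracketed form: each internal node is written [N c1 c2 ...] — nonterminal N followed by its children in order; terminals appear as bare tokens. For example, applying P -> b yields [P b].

[E [T [F [F [P b]] & [P b]]] * [E [T [F [F [P b]] & [P b]]] * [E [T [F [P b]]] * [E [T [F [P b]]]]]]]

E
T * E
F * E
F & P * E
P & P * E
b & P * E
b & b * E
b & b * T * E
b & b * F * E
b & b * F & P * E
b & b * P & P * E
b & b * b & P * E
b & b * b & b * E
b & b * b & b * T * E
b & b * b & b * F * E
b & b * b & b * P * E
b & b * b & b * b * E
b & b * b & b * b * T
b & b * b & b * b * F
b & b * b & b * b * P
b & b * b & b * b * b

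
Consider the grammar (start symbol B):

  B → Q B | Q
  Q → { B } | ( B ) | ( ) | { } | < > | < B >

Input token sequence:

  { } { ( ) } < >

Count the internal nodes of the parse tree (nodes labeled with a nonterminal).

[B [Q { }] [B [Q { [B [Q ( )]] }] [B [Q < >]]]]

8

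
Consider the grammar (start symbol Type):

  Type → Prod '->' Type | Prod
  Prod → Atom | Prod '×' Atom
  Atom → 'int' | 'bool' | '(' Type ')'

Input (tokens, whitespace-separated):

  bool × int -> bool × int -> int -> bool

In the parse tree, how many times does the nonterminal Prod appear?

[Type [Prod [Prod [Atom bool]] × [Atom int]] -> [Type [Prod [Prod [Atom bool]] × [Atom int]] -> [Type [Prod [Atom int]] -> [Type [Prod [Atom bool]]]]]]

6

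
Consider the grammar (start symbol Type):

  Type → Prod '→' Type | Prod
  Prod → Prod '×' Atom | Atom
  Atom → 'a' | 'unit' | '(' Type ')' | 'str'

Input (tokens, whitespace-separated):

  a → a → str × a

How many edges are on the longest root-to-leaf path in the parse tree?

6

[Type [Prod [Atom a]] → [Type [Prod [Atom a]] → [Type [Prod [Prod [Atom str]] × [Atom a]]]]]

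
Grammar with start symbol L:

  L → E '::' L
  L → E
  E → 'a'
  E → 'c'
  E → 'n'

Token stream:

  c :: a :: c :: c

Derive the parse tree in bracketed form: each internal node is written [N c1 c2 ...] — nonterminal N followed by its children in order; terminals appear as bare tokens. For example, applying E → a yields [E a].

[L [E c] :: [L [E a] :: [L [E c] :: [L [E c]]]]]

L
E :: L
c :: L
c :: E :: L
c :: a :: L
c :: a :: E :: L
c :: a :: c :: L
c :: a :: c :: E
c :: a :: c :: c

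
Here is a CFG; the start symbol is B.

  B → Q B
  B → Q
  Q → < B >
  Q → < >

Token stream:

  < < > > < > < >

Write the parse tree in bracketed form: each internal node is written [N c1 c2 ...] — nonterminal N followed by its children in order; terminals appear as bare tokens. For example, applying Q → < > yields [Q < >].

[B [Q < [B [Q < >]] >] [B [Q < >] [B [Q < >]]]]

B
Q B
< B > B
< Q > B
< < > > B
< < > > Q B
< < > > < > B
< < > > < > Q
< < > > < > < >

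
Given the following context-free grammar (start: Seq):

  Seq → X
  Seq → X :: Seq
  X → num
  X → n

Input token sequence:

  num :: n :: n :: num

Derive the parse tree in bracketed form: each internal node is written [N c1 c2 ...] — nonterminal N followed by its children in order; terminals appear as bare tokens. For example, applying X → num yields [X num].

Seq
X :: Seq
num :: Seq
num :: X :: Seq
num :: n :: Seq
num :: n :: X :: Seq
num :: n :: n :: Seq
num :: n :: n :: X
num :: n :: n :: num

[Seq [X num] :: [Seq [X n] :: [Seq [X n] :: [Seq [X num]]]]]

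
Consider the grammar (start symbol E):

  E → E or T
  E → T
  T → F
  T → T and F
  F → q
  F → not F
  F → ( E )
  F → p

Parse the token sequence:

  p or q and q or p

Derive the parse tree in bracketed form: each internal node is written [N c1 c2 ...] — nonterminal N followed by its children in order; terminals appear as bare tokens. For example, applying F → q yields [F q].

E
E or T
E or T or T
T or T or T
F or T or T
p or T or T
p or T and F or T
p or F and F or T
p or q and F or T
p or q and q or T
p or q and q or F
p or q and q or p

[E [E [E [T [F p]]] or [T [T [F q]] and [F q]]] or [T [F p]]]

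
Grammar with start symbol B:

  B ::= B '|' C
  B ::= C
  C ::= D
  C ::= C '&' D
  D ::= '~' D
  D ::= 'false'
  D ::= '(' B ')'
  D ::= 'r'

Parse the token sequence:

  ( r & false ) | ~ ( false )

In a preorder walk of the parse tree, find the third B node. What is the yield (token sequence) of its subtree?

[B [B [C [D ( [B [C [C [D r]] & [D false]]] )]]] | [C [D ~ [D ( [B [C [D false]]] )]]]]

r & false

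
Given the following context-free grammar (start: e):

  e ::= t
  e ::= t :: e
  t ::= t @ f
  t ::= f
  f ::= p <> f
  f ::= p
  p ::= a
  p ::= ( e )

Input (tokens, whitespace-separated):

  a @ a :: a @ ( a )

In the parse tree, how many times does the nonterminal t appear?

5

[e [t [t [f [p a]]] @ [f [p a]]] :: [e [t [t [f [p a]]] @ [f [p ( [e [t [f [p a]]]] )]]]]]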